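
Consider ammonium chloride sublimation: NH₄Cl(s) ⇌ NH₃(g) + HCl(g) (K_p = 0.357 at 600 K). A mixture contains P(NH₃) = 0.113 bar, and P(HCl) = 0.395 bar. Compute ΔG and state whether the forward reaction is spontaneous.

(NH₄Cl is a pure solid — omitted from Q_p.)
Q_p = P(NH₃)·P(HCl) = (0.113)·(0.395) = 0.0446
ΔG = RT ln(Q_p/K_p) = (8.314 J mol⁻¹ K⁻¹)(600 K) × ln(0.0446/0.357)
   = (4.988 kJ/mol)(-2.080) = -10.4 kJ/mol
ΔG < 0, so the forward reaction is spontaneous (proceeds forward).

ΔG = -10.4 kJ/mol; the forward reaction is spontaneous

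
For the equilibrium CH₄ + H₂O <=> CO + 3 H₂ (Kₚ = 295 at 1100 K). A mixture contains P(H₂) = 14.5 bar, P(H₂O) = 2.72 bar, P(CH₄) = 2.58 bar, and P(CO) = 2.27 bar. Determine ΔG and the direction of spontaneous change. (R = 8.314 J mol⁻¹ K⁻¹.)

ΔG = 11.0 kJ/mol; the forward reaction is non-spontaneous

Qₚ = P(CO)·P(H₂)³ / (P(CH₄)·P(H₂O)) = (2.27)·(14.5)³ / ((2.58)·(2.72)) = 986
ΔG = RT ln(Qₚ/Kₚ) = (8.314 J mol⁻¹ K⁻¹)(1100 K) × ln(986/295)
   = (9.145 kJ/mol)(1.207) = 11.0 kJ/mol
ΔG > 0, so the forward reaction is non-spontaneous (proceeds in reverse).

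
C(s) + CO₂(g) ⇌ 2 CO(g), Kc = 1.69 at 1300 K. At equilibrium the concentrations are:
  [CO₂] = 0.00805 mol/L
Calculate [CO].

[CO] = 0.117 mol/L

(C is a pure solid — omitted from Kc.)
At equilibrium, Kc = [CO]² / [CO₂] = 1.69.
([CO])² / (0.00805) = 1.69
[CO]² = 0.0136 ⇒ [CO] = 0.117 mol/L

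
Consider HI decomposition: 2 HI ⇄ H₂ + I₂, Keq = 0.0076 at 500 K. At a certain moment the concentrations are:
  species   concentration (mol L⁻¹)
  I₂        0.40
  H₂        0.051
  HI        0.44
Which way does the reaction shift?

Q = [H₂]·[I₂] / [HI]² = (0.051)·(0.40) / (0.44)² = 0.11
Q = 0.11 > Keq = 0.0076, so the reverse reaction proceeds.

reverse (toward reactants)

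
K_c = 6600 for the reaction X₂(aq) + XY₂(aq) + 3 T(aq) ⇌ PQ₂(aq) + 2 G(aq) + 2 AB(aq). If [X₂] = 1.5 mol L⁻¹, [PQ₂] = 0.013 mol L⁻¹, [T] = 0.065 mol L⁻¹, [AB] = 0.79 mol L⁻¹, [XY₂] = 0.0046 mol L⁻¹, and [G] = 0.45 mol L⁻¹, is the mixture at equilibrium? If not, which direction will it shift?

Q_c = [PQ₂]·[G]²·[AB]² / ([X₂]·[XY₂]·[T]³) = (0.013)·(0.45)²·(0.79)² / ((1.5)·(0.0046)·(0.065)³) = 870
Q_c = 870 < K_c = 6600: net forward reaction.

no; Q < K, reaction proceeds forward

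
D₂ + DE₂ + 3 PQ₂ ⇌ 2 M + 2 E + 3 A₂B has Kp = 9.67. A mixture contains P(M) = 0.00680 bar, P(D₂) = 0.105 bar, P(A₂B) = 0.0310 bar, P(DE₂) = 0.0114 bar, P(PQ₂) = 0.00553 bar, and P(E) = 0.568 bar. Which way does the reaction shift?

Qp = P(M)²·P(E)²·P(A₂B)³ / (P(D₂)·P(DE₂)·P(PQ₂)³) = (0.00680)²·(0.568)²·(0.0310)³ / ((0.105)·(0.0114)·(0.00553)³) = 2.20
Qp = 2.20 < Kp = 9.67, so the forward reaction proceeds.

in the forward direction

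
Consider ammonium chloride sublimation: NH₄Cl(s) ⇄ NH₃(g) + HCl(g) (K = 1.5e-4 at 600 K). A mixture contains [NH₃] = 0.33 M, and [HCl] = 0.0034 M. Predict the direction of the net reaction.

in the reverse direction

(NH₄Cl is a pure solid — omitted from Q.)
Q = [NH₃]·[HCl] = (0.33)·(0.0034) = 0.0011
Q = 0.0011 > K = 1.5e-4, so the reverse reaction proceeds.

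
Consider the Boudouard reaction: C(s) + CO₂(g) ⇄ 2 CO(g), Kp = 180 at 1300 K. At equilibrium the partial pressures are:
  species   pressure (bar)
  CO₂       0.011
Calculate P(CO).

(C is a pure solid — omitted from Kp.)
At equilibrium, Kp = P(CO)² / P(CO₂) = 180.
(P(CO))² / (0.011) = 180
P(CO)² = 1.98 ⇒ P(CO) = 1.4 bar

P(CO) = 1.4 bar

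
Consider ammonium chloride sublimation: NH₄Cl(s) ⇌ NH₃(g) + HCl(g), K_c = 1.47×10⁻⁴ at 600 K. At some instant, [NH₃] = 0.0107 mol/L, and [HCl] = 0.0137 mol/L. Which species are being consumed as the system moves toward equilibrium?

none (at equilibrium)

(NH₄Cl is a pure solid — omitted from Q_c.)
Q_c = [NH₃]·[HCl] = (0.0107)·(0.0137) = 1.47×10⁻⁴
Q_c = 1.47×10⁻⁴ = K_c; the system is at equilibrium.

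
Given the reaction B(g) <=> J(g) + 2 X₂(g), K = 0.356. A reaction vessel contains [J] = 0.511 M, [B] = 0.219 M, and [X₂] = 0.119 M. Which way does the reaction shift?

Q = [J]·[X₂]² / [B] = (0.511)·(0.119)² / (0.219) = 0.0330
Q = 0.0330 < K = 0.356, so the forward reaction proceeds.

toward products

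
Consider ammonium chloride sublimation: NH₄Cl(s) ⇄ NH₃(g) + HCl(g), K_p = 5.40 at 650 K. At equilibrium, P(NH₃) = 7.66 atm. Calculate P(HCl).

P(HCl) = 0.705 atm

(NH₄Cl is a pure solid — omitted from K_p.)
At equilibrium, K_p = P(NH₃)·P(HCl) = 5.40.
(7.66)·(P(HCl)) = 5.40
P(HCl) = 0.705 atm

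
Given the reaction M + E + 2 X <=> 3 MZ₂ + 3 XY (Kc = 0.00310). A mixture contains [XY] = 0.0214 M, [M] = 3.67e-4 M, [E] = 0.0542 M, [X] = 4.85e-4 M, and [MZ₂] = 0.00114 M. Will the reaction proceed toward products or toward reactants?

Qc = [MZ₂]³·[XY]³ / ([M]·[E]·[X]²) = (0.00114)³·(0.0214)³ / ((3.67e-4)·(0.0542)·(4.85e-4)²) = 0.00310
Qc = 0.00310 = Kc, so the system is already at equilibrium.

at equilibrium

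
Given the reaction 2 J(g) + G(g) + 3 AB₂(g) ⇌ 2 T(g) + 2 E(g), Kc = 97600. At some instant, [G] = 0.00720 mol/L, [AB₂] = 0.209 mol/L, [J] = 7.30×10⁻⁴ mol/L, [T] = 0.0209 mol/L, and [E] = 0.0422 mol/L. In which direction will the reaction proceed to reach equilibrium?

toward products

Qc = [T]²·[E]² / ([J]²·[G]·[AB₂]³) = (0.0209)²·(0.0422)² / ((7.30×10⁻⁴)²·(0.00720)·(0.209)³) = 22200
Qc = 22200 < Kc = 97600, so the forward reaction proceeds.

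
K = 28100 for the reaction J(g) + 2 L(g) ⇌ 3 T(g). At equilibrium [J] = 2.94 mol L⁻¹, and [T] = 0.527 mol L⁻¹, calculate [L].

At equilibrium, K = [T]³ / ([J]·[L]²) = 28100.
(0.527)³ / ((2.94)·([L])²) = 28100
[L]² = 1.77×10⁻⁶ ⇒ [L] = 0.00133 mol L⁻¹

[L] = 0.00133 mol L⁻¹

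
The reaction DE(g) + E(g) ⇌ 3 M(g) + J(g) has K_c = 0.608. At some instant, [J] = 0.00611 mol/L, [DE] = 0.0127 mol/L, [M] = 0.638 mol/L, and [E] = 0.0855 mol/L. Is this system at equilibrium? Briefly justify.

Q_c = [M]³·[J] / ([DE]·[E]) = (0.638)³·(0.00611) / ((0.0127)·(0.0855)) = 1.46
Q_c = 1.46 > K_c = 0.608: net reverse reaction.

no; Q > K, reaction proceeds in reverse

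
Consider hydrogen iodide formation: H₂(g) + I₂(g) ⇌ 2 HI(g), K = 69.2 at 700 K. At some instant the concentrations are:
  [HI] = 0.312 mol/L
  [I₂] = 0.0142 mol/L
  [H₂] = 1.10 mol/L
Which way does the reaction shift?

in the forward direction

Q = [HI]² / ([H₂]·[I₂]) = (0.312)² / ((1.10)·(0.0142)) = 6.23
Q = 6.23 < K = 69.2, so the forward reaction proceeds.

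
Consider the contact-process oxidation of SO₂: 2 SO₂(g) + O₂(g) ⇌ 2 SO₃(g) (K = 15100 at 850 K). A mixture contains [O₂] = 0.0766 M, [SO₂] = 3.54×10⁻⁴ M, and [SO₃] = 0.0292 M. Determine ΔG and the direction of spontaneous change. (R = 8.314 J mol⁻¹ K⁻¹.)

Q = [SO₃]² / ([SO₂]²·[O₂]) = (0.0292)² / ((3.54×10⁻⁴)²·(0.0766)) = 88800
ΔG = RT ln(Q/K) = (8.314 J mol⁻¹ K⁻¹)(850 K) × ln(88800/15100)
   = (7.067 kJ/mol)(1.772) = 12.5 kJ/mol
ΔG > 0, so the forward reaction is non-spontaneous (proceeds in reverse).

ΔG = 12.5 kJ/mol; the forward reaction is non-spontaneous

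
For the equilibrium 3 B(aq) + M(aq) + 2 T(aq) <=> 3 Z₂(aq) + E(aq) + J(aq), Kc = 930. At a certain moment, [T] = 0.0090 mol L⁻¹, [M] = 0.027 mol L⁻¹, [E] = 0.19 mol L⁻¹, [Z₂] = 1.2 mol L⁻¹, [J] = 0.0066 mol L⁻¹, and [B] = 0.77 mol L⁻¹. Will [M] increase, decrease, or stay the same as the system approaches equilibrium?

Qc = [Z₂]³·[E]·[J] / ([B]³·[M]·[T]²) = (1.2)³·(0.19)·(0.0066) / ((0.77)³·(0.027)·(0.0090)²) = 2200
Qc = 2200 > Kc = 930: net reverse reaction.
M is a reactant, so it increases.

increase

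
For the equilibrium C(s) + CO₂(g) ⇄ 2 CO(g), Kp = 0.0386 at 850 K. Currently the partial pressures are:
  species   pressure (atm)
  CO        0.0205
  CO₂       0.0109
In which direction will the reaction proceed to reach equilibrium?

(C is a pure solid — omitted from Qp.)
Qp = P(CO)² / P(CO₂) = (0.0205)² / (0.0109) = 0.0386
Qp = 0.0386 = Kp, so the system is already at equilibrium.

at equilibrium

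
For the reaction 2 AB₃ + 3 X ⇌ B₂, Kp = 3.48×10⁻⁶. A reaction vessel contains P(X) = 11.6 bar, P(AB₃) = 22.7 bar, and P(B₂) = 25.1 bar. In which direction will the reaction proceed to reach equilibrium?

Qp = P(B₂) / (P(AB₃)²·P(X)³) = (25.1) / ((22.7)²·(11.6)³) = 3.12×10⁻⁵
Qp = 3.12×10⁻⁵ > Kp = 3.48×10⁻⁶, so the reverse reaction proceeds.

to the left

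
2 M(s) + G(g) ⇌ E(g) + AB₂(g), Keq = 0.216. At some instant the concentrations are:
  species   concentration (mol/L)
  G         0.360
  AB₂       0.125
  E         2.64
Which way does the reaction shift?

to the left

(M is a pure solid — omitted from Q.)
Q = [E]·[AB₂] / [G] = (2.64)·(0.125) / (0.360) = 0.917
Q = 0.917 > Keq = 0.216, so the reverse reaction proceeds.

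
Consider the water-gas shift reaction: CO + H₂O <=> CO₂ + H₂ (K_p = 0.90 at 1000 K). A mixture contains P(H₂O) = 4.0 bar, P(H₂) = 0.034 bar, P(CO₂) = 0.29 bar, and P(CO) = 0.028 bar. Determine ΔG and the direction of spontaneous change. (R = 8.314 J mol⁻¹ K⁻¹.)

Q_p = P(CO₂)·P(H₂) / (P(CO)·P(H₂O)) = (0.29)·(0.034) / ((0.028)·(4.0)) = 0.0880
ΔG = RT ln(Q_p/K_p) = (8.314 J mol⁻¹ K⁻¹)(1000 K) × ln(0.0880/0.90)
   = (8.314 kJ/mol)(-2.325) = -19.3 kJ/mol
ΔG < 0, so the forward reaction is spontaneous (proceeds forward).

ΔG = -19.3 kJ/mol; the forward reaction is spontaneous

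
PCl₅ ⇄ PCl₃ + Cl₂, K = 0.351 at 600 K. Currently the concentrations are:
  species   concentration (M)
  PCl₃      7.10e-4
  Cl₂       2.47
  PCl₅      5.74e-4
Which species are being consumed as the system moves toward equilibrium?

Q = [PCl₃]·[Cl₂] / [PCl₅] = (7.10e-4)·(2.47) / (5.74e-4) = 3.06
Q = 3.06 > K = 0.351: net reverse reaction.

PCl₃, Cl₂ (products)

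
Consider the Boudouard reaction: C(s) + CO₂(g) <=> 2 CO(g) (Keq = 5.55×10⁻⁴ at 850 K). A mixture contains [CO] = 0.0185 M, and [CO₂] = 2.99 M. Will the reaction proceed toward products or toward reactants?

(C is a pure solid — omitted from Q.)
Q = [CO]² / [CO₂] = (0.0185)² / (2.99) = 1.14×10⁻⁴
Q = 1.14×10⁻⁴ < Keq = 5.55×10⁻⁴, so the forward reaction proceeds.

forward (toward products)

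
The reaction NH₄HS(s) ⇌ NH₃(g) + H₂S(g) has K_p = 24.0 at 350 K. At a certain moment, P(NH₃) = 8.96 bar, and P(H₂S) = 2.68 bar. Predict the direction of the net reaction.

neither direction; the system is at equilibrium

(NH₄HS is a pure solid — omitted from Q_p.)
Q_p = P(NH₃)·P(H₂S) = (8.96)·(2.68) = 24.0
Q_p = 24.0 = K_p, so the system is already at equilibrium.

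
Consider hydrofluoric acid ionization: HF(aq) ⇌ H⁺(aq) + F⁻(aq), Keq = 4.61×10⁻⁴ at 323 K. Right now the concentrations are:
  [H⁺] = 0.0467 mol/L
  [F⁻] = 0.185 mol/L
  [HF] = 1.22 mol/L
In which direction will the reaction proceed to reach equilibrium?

to the left

Q = [H⁺]·[F⁻] / [HF] = (0.0467)·(0.185) / (1.22) = 0.00708
Q = 0.00708 > Keq = 4.61×10⁻⁴, so the reverse reaction proceeds.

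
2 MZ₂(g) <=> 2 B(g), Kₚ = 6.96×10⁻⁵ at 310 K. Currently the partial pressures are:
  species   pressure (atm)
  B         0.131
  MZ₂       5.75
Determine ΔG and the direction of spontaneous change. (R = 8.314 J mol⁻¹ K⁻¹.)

ΔG = 5.18 kJ/mol; the forward reaction is non-spontaneous

Qₚ = P(B)² / P(MZ₂)² = (0.131)² / (5.75)² = 5.19×10⁻⁴
ΔG = RT ln(Qₚ/Kₚ) = (8.314 J mol⁻¹ K⁻¹)(310 K) × ln(5.19×10⁻⁴/6.96×10⁻⁵)
   = (2.577 kJ/mol)(2.009) = 5.18 kJ/mol
ΔG > 0, so the forward reaction is non-spontaneous (proceeds in reverse).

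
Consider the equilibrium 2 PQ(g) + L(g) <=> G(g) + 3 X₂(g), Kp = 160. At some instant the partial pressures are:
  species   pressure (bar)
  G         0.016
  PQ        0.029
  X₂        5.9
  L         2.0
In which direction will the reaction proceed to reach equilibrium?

Qp = P(G)·P(X₂)³ / (P(PQ)²·P(L)) = (0.016)·(5.9)³ / ((0.029)²·(2.0)) = 2000
Qp = 2000 > Kp = 160, so the reverse reaction proceeds.

reverse (toward reactants)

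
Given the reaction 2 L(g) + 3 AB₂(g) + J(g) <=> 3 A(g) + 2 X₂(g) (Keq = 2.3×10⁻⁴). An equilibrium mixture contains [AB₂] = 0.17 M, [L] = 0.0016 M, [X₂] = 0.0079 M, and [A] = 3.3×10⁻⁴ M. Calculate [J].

[J] = 7.8×10⁻⁴ M

At equilibrium, Keq = [A]³·[X₂]² / ([L]²·[AB₂]³·[J]) = 2.3×10⁻⁴.
(3.3×10⁻⁴)³·(0.0079)² / ((0.0016)²·(0.17)³·([J])) = 2.3×10⁻⁴
[J] = 7.75×10⁻⁴ = 7.8×10⁻⁴ M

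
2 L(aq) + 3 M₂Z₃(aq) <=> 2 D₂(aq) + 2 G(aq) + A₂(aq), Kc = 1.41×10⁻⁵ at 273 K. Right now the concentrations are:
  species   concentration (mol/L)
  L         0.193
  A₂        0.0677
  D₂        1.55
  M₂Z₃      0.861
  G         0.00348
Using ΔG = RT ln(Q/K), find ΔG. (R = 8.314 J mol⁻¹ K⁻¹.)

ΔG = 4.02 kJ/mol

Qc = [D₂]²·[G]²·[A₂] / ([L]²·[M₂Z₃]³) = (1.55)²·(0.00348)²·(0.0677) / ((0.193)²·(0.861)³) = 8.28×10⁻⁵
ΔG = RT ln(Qc/Kc) = (8.314 J mol⁻¹ K⁻¹)(273 K) × ln(8.28×10⁻⁵/1.41×10⁻⁵)
   = (2.270 kJ/mol)(1.770) = 4.02 kJ/mol
ΔG > 0, so the forward reaction is non-spontaneous (proceeds in reverse).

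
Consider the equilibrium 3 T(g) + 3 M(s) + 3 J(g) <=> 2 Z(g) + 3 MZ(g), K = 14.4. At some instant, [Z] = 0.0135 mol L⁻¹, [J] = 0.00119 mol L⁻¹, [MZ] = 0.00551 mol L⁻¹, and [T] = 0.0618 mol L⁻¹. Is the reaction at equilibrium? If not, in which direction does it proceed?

(M is a pure solid — omitted from Q.)
Q = [Z]²·[MZ]³ / ([T]³·[J]³) = (0.0135)²·(0.00551)³ / ((0.0618)³·(0.00119)³) = 76.7
Q = 76.7 > K = 14.4, so the reverse reaction proceeds.

reverse (toward reactants)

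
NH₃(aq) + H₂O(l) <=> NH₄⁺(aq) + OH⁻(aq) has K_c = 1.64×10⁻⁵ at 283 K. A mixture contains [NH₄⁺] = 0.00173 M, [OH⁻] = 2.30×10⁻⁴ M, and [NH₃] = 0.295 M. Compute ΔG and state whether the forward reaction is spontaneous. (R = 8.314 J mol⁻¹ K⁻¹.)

ΔG = -5.88 kJ/mol; the forward reaction is spontaneous

(H₂O is a pure liquid — omitted from Q_c.)
Q_c = [NH₄⁺]·[OH⁻] / [NH₃] = (0.00173)·(2.30×10⁻⁴) / (0.295) = 1.35×10⁻⁶
ΔG = RT ln(Q_c/K_c) = (8.314 J mol⁻¹ K⁻¹)(283 K) × ln(1.35×10⁻⁶/1.64×10⁻⁵)
   = (2.353 kJ/mol)(-2.497) = -5.88 kJ/mol
ΔG < 0, so the forward reaction is spontaneous (proceeds forward).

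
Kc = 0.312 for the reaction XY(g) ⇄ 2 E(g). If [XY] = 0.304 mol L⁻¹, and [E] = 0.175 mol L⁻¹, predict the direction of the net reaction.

Qc = [E]² / [XY] = (0.175)² / (0.304) = 0.101
Qc = 0.101 < Kc = 0.312, so the forward reaction proceeds.

toward products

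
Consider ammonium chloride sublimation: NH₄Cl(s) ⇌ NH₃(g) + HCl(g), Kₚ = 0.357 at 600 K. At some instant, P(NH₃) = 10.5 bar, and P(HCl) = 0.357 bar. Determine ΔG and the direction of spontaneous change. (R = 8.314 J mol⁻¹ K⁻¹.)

(NH₄Cl is a pure solid — omitted from Qₚ.)
Qₚ = P(NH₃)·P(HCl) = (10.5)·(0.357) = 3.75
ΔG = RT ln(Qₚ/Kₚ) = (8.314 J mol⁻¹ K⁻¹)(600 K) × ln(3.75/0.357)
   = (4.988 kJ/mol)(2.352) = 11.7 kJ/mol
ΔG > 0, so the forward reaction is non-spontaneous (proceeds in reverse).

ΔG = 11.7 kJ/mol; the forward reaction is non-spontaneous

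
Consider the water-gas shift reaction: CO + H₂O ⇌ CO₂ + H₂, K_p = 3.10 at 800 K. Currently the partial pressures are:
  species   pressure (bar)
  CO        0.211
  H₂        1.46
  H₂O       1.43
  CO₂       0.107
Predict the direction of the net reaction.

Q_p = P(CO₂)·P(H₂) / (P(CO)·P(H₂O)) = (0.107)·(1.46) / ((0.211)·(1.43)) = 0.518
Q_p = 0.518 < K_p = 3.10, so the forward reaction proceeds.

toward products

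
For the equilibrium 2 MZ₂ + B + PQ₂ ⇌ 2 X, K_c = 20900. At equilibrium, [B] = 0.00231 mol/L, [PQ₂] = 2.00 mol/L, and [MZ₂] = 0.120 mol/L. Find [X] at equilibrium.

At equilibrium, K_c = [X]² / ([MZ₂]²·[B]·[PQ₂]) = 20900.
([X])² / ((0.120)²·(0.00231)·(2.00)) = 20900
[X]² = 1.39 ⇒ [X] = 1.18 mol/L

[X] = 1.18 mol/L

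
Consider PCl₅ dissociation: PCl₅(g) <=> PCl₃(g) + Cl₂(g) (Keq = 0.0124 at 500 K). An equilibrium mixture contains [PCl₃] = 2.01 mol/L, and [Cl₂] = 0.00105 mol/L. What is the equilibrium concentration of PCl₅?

At equilibrium, Keq = [PCl₃]·[Cl₂] / [PCl₅] = 0.0124.
(2.01)·(0.00105) / ([PCl₅]) = 0.0124
[PCl₅] = 0.170 mol/L

[PCl₅] = 0.170 mol/L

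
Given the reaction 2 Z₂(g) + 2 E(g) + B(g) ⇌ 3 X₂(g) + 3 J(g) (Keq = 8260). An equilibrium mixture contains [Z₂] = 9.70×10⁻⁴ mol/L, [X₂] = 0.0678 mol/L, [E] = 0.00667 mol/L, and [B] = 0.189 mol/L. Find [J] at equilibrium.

[J] = 0.0594 mol/L

At equilibrium, Keq = [X₂]³·[J]³ / ([Z₂]²·[E]²·[B]) = 8260.
(0.0678)³·([J])³ / ((9.70×10⁻⁴)²·(0.00667)²·(0.189)) = 8260
[J]³ = 2.10×10⁻⁴ ⇒ [J] = 0.0594 mol/L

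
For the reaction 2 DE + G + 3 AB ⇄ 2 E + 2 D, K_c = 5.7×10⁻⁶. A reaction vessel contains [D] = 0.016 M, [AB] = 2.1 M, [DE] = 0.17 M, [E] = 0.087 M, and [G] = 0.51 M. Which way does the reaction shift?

Q_c = [E]²·[D]² / ([DE]²·[G]·[AB]³) = (0.087)²·(0.016)² / ((0.17)²·(0.51)·(2.1)³) = 1.4×10⁻⁵
Q_c = 1.4×10⁻⁵ > K_c = 5.7×10⁻⁶, so the reverse reaction proceeds.

reverse (toward reactants)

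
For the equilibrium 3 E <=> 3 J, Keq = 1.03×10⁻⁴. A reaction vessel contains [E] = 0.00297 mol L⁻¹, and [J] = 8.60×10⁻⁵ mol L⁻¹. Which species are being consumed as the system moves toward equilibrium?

E (reactants)

Q = [J]³ / [E]³ = (8.60×10⁻⁵)³ / (0.00297)³ = 2.43×10⁻⁵
Q = 2.43×10⁻⁵ < Keq = 1.03×10⁻⁴: net forward reaction.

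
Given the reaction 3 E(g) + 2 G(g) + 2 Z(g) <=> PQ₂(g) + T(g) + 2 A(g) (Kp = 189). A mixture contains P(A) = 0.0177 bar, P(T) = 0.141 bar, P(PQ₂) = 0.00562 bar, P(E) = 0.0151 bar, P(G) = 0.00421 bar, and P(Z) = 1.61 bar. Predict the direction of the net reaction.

Qp = P(PQ₂)·P(T)·P(A)² / (P(E)³·P(G)²·P(Z)²) = (0.00562)·(0.141)·(0.0177)² / ((0.0151)³·(0.00421)²·(1.61)²) = 1570
Qp = 1570 > Kp = 189, so the reverse reaction proceeds.

in the reverse direction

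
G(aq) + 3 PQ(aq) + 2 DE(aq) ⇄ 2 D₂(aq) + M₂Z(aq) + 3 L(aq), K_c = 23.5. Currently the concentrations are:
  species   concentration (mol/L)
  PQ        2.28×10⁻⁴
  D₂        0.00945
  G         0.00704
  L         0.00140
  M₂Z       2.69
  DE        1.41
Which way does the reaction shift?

Q_c = [D₂]²·[M₂Z]·[L]³ / ([G]·[PQ]³·[DE]²) = (0.00945)²·(2.69)·(0.00140)³ / ((0.00704)·(2.28×10⁻⁴)³·(1.41)²) = 3.97
Q_c = 3.97 < K_c = 23.5, so the forward reaction proceeds.

to the right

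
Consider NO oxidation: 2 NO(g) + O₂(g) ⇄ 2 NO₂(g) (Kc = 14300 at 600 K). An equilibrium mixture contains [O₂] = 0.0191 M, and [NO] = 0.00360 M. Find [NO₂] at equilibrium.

[NO₂] = 0.0595 M

At equilibrium, Kc = [NO₂]² / ([NO]²·[O₂]) = 14300.
([NO₂])² / ((0.00360)²·(0.0191)) = 14300
[NO₂]² = 0.00354 ⇒ [NO₂] = 0.0595 M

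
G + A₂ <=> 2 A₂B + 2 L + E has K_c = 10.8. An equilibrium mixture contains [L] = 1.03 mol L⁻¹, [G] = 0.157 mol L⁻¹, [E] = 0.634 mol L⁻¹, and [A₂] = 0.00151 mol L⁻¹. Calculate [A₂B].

At equilibrium, K_c = [A₂B]²·[L]²·[E] / ([G]·[A₂]) = 10.8.
([A₂B])²·(1.03)²·(0.634) / ((0.157)·(0.00151)) = 10.8
[A₂B]² = 0.00381 ⇒ [A₂B] = 0.0617 mol L⁻¹

[A₂B] = 0.0617 mol L⁻¹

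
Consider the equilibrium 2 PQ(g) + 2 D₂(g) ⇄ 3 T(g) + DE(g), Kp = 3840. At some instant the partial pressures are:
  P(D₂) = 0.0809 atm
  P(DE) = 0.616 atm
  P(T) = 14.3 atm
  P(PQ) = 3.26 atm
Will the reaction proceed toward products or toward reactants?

to the left

Qp = P(T)³·P(DE) / (P(PQ)²·P(D₂)²) = (14.3)³·(0.616) / ((3.26)²·(0.0809)²) = 25900
Qp = 25900 > Kp = 3840, so the reverse reaction proceeds.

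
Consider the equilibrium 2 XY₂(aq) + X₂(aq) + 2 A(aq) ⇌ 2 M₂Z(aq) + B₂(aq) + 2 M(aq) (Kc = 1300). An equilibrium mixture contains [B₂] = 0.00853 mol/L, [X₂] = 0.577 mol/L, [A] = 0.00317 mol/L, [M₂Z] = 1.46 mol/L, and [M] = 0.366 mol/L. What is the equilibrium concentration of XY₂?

[XY₂] = 0.568 mol/L

At equilibrium, Kc = [M₂Z]²·[B₂]·[M]² / ([XY₂]²·[X₂]·[A]²) = 1300.
(1.46)²·(0.00853)·(0.366)² / (([XY₂])²·(0.577)·(0.00317)²) = 1300
[XY₂]² = 0.323 ⇒ [XY₂] = 0.568 mol/L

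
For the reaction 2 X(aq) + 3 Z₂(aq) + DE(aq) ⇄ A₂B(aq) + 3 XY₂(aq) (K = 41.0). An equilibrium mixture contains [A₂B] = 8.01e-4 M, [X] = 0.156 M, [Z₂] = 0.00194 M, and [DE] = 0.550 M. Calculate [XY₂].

At equilibrium, K = [A₂B]·[XY₂]³ / ([X]²·[Z₂]³·[DE]) = 41.0.
(8.01e-4)·([XY₂])³ / ((0.156)²·(0.00194)³·(0.550)) = 41.0
[XY₂]³ = 5.00e-6 ⇒ [XY₂] = 0.0171 M

[XY₂] = 0.0171 M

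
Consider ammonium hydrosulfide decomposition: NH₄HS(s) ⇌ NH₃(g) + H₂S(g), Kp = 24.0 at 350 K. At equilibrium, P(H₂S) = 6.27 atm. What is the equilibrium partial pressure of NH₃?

(NH₄HS is a pure solid — omitted from Kp.)
At equilibrium, Kp = P(NH₃)·P(H₂S) = 24.0.
(P(NH₃))·(6.27) = 24.0
P(NH₃) = 3.83 atm

P(NH₃) = 3.83 atm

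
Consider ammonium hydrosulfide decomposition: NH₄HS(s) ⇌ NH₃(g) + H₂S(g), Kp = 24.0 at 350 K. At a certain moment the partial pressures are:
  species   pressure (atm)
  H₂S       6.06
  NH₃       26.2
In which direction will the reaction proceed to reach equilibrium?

to the left

(NH₄HS is a pure solid — omitted from Qp.)
Qp = P(NH₃)·P(H₂S) = (26.2)·(6.06) = 159
Qp = 159 > Kp = 24.0, so the reverse reaction proceeds.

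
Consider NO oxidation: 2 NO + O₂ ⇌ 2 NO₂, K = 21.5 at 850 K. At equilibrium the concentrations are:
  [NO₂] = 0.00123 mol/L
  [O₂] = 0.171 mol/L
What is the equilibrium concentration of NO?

At equilibrium, K = [NO₂]² / ([NO]²·[O₂]) = 21.5.
(0.00123)² / (([NO])²·(0.171)) = 21.5
[NO]² = 4.12×10⁻⁷ ⇒ [NO] = 6.41×10⁻⁴ mol/L

[NO] = 6.41×10⁻⁴ mol/L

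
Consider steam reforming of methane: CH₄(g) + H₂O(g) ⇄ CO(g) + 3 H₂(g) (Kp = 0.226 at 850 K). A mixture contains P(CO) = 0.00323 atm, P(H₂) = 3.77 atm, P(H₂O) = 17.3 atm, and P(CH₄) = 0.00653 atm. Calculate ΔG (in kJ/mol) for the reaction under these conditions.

ΔG = 13.5 kJ/mol

Qp = P(CO)·P(H₂)³ / (P(CH₄)·P(H₂O)) = (0.00323)·(3.77)³ / ((0.00653)·(17.3)) = 1.53
ΔG = RT ln(Qp/Kp) = (8.314 J mol⁻¹ K⁻¹)(850 K) × ln(1.53/0.226)
   = (7.067 kJ/mol)(1.912) = 13.5 kJ/mol
ΔG > 0, so the forward reaction is non-spontaneous (proceeds in reverse).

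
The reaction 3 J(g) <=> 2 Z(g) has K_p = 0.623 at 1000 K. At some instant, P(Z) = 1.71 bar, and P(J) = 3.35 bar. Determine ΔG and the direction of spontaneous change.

ΔG = -17.3 kJ/mol; the forward reaction is spontaneous

Q_p = P(Z)² / P(J)³ = (1.71)² / (3.35)³ = 0.0778
ΔG = RT ln(Q_p/K_p) = (8.314 J mol⁻¹ K⁻¹)(1000 K) × ln(0.0778/0.623)
   = (8.314 kJ/mol)(-2.080) = -17.3 kJ/mol
ΔG < 0, so the forward reaction is spontaneous (proceeds forward).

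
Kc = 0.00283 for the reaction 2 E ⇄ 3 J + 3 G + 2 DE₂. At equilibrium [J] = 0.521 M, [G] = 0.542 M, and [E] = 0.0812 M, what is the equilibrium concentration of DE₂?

At equilibrium, Kc = [J]³·[G]³·[DE₂]² / [E]² = 0.00283.
(0.521)³·(0.542)³·([DE₂])² / (0.0812)² = 0.00283
[DE₂]² = 8.29×10⁻⁴ ⇒ [DE₂] = 0.0288 M

[DE₂] = 0.0288 M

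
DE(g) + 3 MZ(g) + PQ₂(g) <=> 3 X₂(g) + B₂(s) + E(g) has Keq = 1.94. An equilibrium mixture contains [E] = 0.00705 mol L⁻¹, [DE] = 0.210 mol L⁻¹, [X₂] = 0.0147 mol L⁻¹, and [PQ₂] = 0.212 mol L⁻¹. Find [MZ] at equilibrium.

(B₂ is a pure solid — omitted from Keq.)
At equilibrium, Keq = [X₂]³·[E] / ([DE]·[MZ]³·[PQ₂]) = 1.94.
(0.0147)³·(0.00705) / ((0.210)·([MZ])³·(0.212)) = 1.94
[MZ]³ = 2.59×10⁻⁷ ⇒ [MZ] = 0.00638 mol L⁻¹

[MZ] = 0.00638 mol L⁻¹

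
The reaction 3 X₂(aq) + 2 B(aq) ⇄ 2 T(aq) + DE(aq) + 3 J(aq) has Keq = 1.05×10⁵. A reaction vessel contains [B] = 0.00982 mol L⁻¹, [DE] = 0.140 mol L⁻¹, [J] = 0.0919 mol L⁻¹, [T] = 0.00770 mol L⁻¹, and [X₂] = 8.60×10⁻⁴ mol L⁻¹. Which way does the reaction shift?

no net change (already at equilibrium)

Q = [T]²·[DE]·[J]³ / ([X₂]³·[B]²) = (0.00770)²·(0.140)·(0.0919)³ / ((8.60×10⁻⁴)³·(0.00982)²) = 1.05×10⁵
Q = 1.05×10⁵ = Keq, so the system is already at equilibrium.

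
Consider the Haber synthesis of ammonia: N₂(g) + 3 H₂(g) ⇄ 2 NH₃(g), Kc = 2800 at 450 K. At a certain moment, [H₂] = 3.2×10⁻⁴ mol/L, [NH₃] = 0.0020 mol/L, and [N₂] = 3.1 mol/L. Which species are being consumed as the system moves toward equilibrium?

Qc = [NH₃]² / ([N₂]·[H₂]³) = (0.0020)² / ((3.1)·(3.2×10⁻⁴)³) = 39000
Qc = 39000 > Kc = 2800: net reverse reaction.

NH₃ (products)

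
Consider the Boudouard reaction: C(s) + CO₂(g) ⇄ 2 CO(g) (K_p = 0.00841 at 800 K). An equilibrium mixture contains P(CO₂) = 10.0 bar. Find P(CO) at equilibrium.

(C is a pure solid — omitted from K_p.)
At equilibrium, K_p = P(CO)² / P(CO₂) = 0.00841.
(P(CO))² / (10.0) = 0.00841
P(CO)² = 0.0841 ⇒ P(CO) = 0.290 bar

P(CO) = 0.290 bar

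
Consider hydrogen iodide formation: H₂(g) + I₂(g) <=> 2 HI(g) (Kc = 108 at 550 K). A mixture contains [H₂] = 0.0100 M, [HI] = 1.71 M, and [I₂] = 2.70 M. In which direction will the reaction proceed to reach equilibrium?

Qc = [HI]² / ([H₂]·[I₂]) = (1.71)² / ((0.0100)·(2.70)) = 108
Qc = 108 = Kc, so the system is already at equilibrium.

no net change (already at equilibrium)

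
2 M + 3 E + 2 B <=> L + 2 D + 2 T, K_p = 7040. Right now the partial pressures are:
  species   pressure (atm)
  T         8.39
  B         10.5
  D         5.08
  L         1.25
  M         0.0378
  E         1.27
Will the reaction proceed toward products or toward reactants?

Q_p = P(L)·P(D)²·P(T)² / (P(M)²·P(E)³·P(B)²) = (1.25)·(5.08)²·(8.39)² / ((0.0378)²·(1.27)³·(10.5)²) = 7040
Q_p = 7040 = K_p, so the system is already at equilibrium.

at equilibrium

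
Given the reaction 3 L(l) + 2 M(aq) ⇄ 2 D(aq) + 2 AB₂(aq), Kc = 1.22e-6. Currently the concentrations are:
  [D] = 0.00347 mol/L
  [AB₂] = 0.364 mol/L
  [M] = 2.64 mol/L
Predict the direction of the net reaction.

(L is a pure liquid — omitted from Qc.)
Qc = [D]²·[AB₂]² / [M]² = (0.00347)²·(0.364)² / (2.64)² = 2.29e-7
Qc = 2.29e-7 < Kc = 1.22e-6, so the forward reaction proceeds.

toward products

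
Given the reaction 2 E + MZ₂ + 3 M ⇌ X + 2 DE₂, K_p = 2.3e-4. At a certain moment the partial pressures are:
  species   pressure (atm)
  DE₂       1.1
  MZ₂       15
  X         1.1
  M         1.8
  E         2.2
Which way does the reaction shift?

reverse (toward reactants)

Q_p = P(X)·P(DE₂)² / (P(E)²·P(MZ₂)·P(M)³) = (1.1)·(1.1)² / ((2.2)²·(15)·(1.8)³) = 0.0031
Q_p = 0.0031 > K_p = 2.3e-4, so the reverse reaction proceeds.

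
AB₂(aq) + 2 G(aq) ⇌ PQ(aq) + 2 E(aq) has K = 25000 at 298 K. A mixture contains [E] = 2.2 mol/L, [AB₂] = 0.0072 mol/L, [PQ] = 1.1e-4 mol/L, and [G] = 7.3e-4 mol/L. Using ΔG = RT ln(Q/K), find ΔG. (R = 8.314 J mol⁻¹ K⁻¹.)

ΔG = 4.25 kJ/mol

Q = [PQ]·[E]² / ([AB₂]·[G]²) = (1.1e-4)·(2.2)² / ((0.0072)·(7.3e-4)²) = 1.39e5
ΔG = RT ln(Q/K) = (8.314 J mol⁻¹ K⁻¹)(298 K) × ln(1.39e5/25000)
   = (2.478 kJ/mol)(1.716) = 4.25 kJ/mol
ΔG > 0, so the forward reaction is non-spontaneous (proceeds in reverse).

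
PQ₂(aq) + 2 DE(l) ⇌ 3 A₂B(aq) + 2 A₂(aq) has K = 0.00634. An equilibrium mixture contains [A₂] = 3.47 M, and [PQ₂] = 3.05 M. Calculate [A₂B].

(DE is a pure liquid — omitted from K.)
At equilibrium, K = [A₂B]³·[A₂]² / [PQ₂] = 0.00634.
([A₂B])³·(3.47)² / (3.05) = 0.00634
[A₂B]³ = 0.00161 ⇒ [A₂B] = 0.117 M

[A₂B] = 0.117 M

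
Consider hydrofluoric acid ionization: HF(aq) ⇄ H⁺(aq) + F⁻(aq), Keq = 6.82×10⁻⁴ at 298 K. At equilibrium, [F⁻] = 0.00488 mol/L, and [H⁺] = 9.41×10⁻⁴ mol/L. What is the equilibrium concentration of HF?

At equilibrium, Keq = [H⁺]·[F⁻] / [HF] = 6.82×10⁻⁴.
(9.41×10⁻⁴)·(0.00488) / ([HF]) = 6.82×10⁻⁴
[HF] = 0.00673 mol/L

[HF] = 0.00673 mol/L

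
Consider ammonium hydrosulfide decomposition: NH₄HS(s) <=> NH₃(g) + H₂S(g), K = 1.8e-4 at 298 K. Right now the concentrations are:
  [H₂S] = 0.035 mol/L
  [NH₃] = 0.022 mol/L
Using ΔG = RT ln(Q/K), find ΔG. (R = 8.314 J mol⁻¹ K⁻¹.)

(NH₄HS is a pure solid — omitted from Q.)
Q = [NH₃]·[H₂S] = (0.022)·(0.035) = 7.70e-4
ΔG = RT ln(Q/K) = (8.314 J mol⁻¹ K⁻¹)(298 K) × ln(7.70e-4/1.8e-4)
   = (2.478 kJ/mol)(1.453) = 3.60 kJ/mol
ΔG > 0, so the forward reaction is non-spontaneous (proceeds in reverse).

ΔG = 3.60 kJ/mol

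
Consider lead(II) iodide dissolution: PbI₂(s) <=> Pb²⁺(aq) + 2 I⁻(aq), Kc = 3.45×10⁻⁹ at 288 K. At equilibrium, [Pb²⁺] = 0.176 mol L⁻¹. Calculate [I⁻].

[I⁻] = 1.40×10⁻⁴ mol L⁻¹

(PbI₂ is a pure solid — omitted from Kc.)
At equilibrium, Kc = [Pb²⁺]·[I⁻]² = 3.45×10⁻⁹.
(0.176)·([I⁻])² = 3.45×10⁻⁹
[I⁻]² = 1.96×10⁻⁸ ⇒ [I⁻] = 1.40×10⁻⁴ mol L⁻¹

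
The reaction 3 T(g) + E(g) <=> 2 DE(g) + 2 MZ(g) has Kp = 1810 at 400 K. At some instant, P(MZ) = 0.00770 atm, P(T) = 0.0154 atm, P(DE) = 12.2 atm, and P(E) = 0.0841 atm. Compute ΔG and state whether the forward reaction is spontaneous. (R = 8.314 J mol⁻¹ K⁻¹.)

Qp = P(DE)²·P(MZ)² / (P(T)³·P(E)) = (12.2)²·(0.00770)² / ((0.0154)³·(0.0841)) = 28700
ΔG = RT ln(Qp/Kp) = (8.314 J mol⁻¹ K⁻¹)(400 K) × ln(28700/1810)
   = (3.326 kJ/mol)(2.764) = 9.19 kJ/mol
ΔG > 0, so the forward reaction is non-spontaneous (proceeds in reverse).

ΔG = 9.19 kJ/mol; the forward reaction is non-spontaneous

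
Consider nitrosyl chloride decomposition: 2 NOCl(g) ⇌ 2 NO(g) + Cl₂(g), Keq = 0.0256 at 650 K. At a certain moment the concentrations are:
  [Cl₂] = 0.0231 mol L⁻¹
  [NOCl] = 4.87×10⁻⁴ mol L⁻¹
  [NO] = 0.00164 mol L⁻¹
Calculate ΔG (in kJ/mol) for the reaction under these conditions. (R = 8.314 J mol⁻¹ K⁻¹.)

ΔG = 12.6 kJ/mol

Q = [NO]²·[Cl₂] / [NOCl]² = (0.00164)²·(0.0231) / (4.87×10⁻⁴)² = 0.262
ΔG = RT ln(Q/Keq) = (8.314 J mol⁻¹ K⁻¹)(650 K) × ln(0.262/0.0256)
   = (5.404 kJ/mol)(2.326) = 12.6 kJ/mol
ΔG > 0, so the forward reaction is non-spontaneous (proceeds in reverse).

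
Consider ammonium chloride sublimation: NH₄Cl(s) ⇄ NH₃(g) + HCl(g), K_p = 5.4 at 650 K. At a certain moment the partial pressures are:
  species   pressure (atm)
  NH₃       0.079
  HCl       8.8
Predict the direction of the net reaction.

forward (toward products)

(NH₄Cl is a pure solid — omitted from Q_p.)
Q_p = P(NH₃)·P(HCl) = (0.079)·(8.8) = 0.70
Q_p = 0.70 < K_p = 5.4, so the forward reaction proceeds.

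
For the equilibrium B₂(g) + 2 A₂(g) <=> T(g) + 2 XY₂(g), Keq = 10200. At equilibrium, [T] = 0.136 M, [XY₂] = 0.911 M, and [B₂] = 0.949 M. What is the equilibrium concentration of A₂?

At equilibrium, Keq = [T]·[XY₂]² / ([B₂]·[A₂]²) = 10200.
(0.136)·(0.911)² / ((0.949)·([A₂])²) = 10200
[A₂]² = 1.17×10⁻⁵ ⇒ [A₂] = 0.00341 M

[A₂] = 0.00341 M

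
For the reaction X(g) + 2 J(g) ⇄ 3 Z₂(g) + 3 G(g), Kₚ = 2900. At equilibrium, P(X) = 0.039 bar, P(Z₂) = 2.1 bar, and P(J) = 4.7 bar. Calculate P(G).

P(G) = 6.5 bar

At equilibrium, Kₚ = P(Z₂)³·P(G)³ / (P(X)·P(J)²) = 2900.
(2.1)³·(P(G))³ / ((0.039)·(4.7)²) = 2900
P(G)³ = 270 ⇒ P(G) = 6.5 bar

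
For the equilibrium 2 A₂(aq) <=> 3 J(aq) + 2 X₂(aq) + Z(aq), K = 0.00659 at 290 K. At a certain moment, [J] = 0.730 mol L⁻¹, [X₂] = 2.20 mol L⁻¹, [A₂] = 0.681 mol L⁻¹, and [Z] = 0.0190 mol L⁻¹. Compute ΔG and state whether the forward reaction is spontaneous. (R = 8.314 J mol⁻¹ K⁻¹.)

Q = [J]³·[X₂]²·[Z] / [A₂]² = (0.730)³·(2.20)²·(0.0190) / (0.681)² = 0.0771
ΔG = RT ln(Q/K) = (8.314 J mol⁻¹ K⁻¹)(290 K) × ln(0.0771/0.00659)
   = (2.411 kJ/mol)(2.460) = 5.93 kJ/mol
ΔG > 0, so the forward reaction is non-spontaneous (proceeds in reverse).

ΔG = 5.93 kJ/mol; the forward reaction is non-spontaneous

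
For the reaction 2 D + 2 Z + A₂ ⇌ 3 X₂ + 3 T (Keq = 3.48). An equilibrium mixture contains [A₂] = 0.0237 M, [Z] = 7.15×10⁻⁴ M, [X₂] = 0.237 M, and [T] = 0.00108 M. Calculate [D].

[D] = 0.0199 M

At equilibrium, Keq = [X₂]³·[T]³ / ([D]²·[Z]²·[A₂]) = 3.48.
(0.237)³·(0.00108)³ / (([D])²·(7.15×10⁻⁴)²·(0.0237)) = 3.48
[D]² = 3.98×10⁻⁴ ⇒ [D] = 0.0199 M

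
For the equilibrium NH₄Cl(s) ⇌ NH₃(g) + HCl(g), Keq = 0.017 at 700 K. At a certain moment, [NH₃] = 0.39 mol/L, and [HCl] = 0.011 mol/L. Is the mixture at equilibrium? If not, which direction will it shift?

no; Q < K, reaction proceeds forward

(NH₄Cl is a pure solid — omitted from Q.)
Q = [NH₃]·[HCl] = (0.39)·(0.011) = 0.0043
Q = 0.0043 < Keq = 0.017: net forward reaction.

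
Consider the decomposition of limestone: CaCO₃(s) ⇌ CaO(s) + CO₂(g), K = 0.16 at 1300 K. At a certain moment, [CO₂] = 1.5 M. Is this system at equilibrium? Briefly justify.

(CaCO₃, CaO are pure solids — omitted from Q.)
Q = [CO₂] = 1.5
Q = 1.5 > K = 0.16: net reverse reaction.

no; Q > K, reaction proceeds in reverse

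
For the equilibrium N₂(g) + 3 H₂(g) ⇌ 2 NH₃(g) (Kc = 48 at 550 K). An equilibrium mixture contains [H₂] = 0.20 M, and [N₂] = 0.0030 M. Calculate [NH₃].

At equilibrium, Kc = [NH₃]² / ([N₂]·[H₂]³) = 48.
([NH₃])² / ((0.0030)·(0.20)³) = 48
[NH₃]² = 0.00115 ⇒ [NH₃] = 0.034 M

[NH₃] = 0.034 M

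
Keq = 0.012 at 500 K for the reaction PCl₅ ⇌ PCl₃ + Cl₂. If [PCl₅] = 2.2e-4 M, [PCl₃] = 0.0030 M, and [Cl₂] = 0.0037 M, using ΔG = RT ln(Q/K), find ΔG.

ΔG = 5.97 kJ/mol

Q = [PCl₃]·[Cl₂] / [PCl₅] = (0.0030)·(0.0037) / (2.2e-4) = 0.0505
ΔG = RT ln(Q/Keq) = (8.314 J mol⁻¹ K⁻¹)(500 K) × ln(0.0505/0.012)
   = (4.157 kJ/mol)(1.437) = 5.97 kJ/mol
ΔG > 0, so the forward reaction is non-spontaneous (proceeds in reverse).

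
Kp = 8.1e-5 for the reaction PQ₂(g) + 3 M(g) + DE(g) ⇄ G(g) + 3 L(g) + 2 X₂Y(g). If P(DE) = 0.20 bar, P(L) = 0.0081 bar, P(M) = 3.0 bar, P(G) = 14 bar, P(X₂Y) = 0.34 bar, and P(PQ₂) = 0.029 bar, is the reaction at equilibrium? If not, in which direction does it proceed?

in the forward direction

Qp = P(G)·P(L)³·P(X₂Y)² / (P(PQ₂)·P(M)³·P(DE)) = (14)·(0.0081)³·(0.34)² / ((0.029)·(3.0)³·(0.20)) = 5.5e-6
Qp = 5.5e-6 < Kp = 8.1e-5, so the forward reaction proceeds.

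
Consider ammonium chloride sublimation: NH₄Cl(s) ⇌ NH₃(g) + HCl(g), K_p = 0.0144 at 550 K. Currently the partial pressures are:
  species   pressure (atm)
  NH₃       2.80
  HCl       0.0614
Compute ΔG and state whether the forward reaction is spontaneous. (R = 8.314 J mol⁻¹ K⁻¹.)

(NH₄Cl is a pure solid — omitted from Q_p.)
Q_p = P(NH₃)·P(HCl) = (2.80)·(0.0614) = 0.172
ΔG = RT ln(Q_p/K_p) = (8.314 J mol⁻¹ K⁻¹)(550 K) × ln(0.172/0.0144)
   = (4.573 kJ/mol)(2.480) = 11.3 kJ/mol
ΔG > 0, so the forward reaction is non-spontaneous (proceeds in reverse).

ΔG = 11.3 kJ/mol; the forward reaction is non-spontaneous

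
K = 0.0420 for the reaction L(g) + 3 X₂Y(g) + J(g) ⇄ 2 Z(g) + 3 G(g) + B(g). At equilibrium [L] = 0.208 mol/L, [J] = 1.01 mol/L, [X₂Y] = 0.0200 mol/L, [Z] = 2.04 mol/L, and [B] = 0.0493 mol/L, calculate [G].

At equilibrium, K = [Z]²·[G]³·[B] / ([L]·[X₂Y]³·[J]) = 0.0420.
(2.04)²·([G])³·(0.0493) / ((0.208)·(0.0200)³·(1.01)) = 0.0420
[G]³ = 3.44×10⁻⁷ ⇒ [G] = 0.00701 mol/L

[G] = 0.00701 mol/L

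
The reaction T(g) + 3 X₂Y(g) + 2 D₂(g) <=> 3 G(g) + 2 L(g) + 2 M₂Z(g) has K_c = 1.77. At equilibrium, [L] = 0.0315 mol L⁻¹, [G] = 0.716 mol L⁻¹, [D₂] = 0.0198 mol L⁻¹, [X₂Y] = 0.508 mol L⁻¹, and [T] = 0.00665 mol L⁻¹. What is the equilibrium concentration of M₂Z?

[M₂Z] = 0.0408 mol L⁻¹

At equilibrium, K_c = [G]³·[L]²·[M₂Z]² / ([T]·[X₂Y]³·[D₂]²) = 1.77.
(0.716)³·(0.0315)²·([M₂Z])² / ((0.00665)·(0.508)³·(0.0198)²) = 1.77
[M₂Z]² = 0.00166 ⇒ [M₂Z] = 0.0408 mol L⁻¹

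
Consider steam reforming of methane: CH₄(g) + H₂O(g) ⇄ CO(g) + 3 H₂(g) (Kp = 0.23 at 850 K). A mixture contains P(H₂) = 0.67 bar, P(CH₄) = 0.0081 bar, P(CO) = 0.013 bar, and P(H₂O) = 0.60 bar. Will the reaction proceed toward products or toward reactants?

to the left

Qp = P(CO)·P(H₂)³ / (P(CH₄)·P(H₂O)) = (0.013)·(0.67)³ / ((0.0081)·(0.60)) = 0.80
Qp = 0.80 > Kp = 0.23, so the reverse reaction proceeds.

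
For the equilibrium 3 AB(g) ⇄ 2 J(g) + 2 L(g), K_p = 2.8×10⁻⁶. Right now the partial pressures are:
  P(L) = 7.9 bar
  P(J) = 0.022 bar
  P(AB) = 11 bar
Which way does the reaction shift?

toward reactants

Q_p = P(J)²·P(L)² / P(AB)³ = (0.022)²·(7.9)² / (11)³ = 2.3×10⁻⁵
Q_p = 2.3×10⁻⁵ > K_p = 2.8×10⁻⁶, so the reverse reaction proceeds.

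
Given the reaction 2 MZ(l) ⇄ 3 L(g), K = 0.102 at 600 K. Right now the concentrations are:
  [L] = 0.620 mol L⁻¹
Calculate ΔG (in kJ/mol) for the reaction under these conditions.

(MZ is a pure liquid — omitted from Q.)
Q = [L]³ = (0.620)³ = 0.238
ΔG = RT ln(Q/K) = (8.314 J mol⁻¹ K⁻¹)(600 K) × ln(0.238/0.102)
   = (4.988 kJ/mol)(0.8473) = 4.23 kJ/mol
ΔG > 0, so the forward reaction is non-spontaneous (proceeds in reverse).

ΔG = 4.23 kJ/mol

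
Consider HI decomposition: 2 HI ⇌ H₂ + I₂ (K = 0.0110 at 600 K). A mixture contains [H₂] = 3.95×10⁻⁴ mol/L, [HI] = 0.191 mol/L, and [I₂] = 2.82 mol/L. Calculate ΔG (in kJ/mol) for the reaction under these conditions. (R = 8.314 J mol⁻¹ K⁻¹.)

ΔG = 5.09 kJ/mol

Q = [H₂]·[I₂] / [HI]² = (3.95×10⁻⁴)·(2.82) / (0.191)² = 0.0305
ΔG = RT ln(Q/K) = (8.314 J mol⁻¹ K⁻¹)(600 K) × ln(0.0305/0.0110)
   = (4.988 kJ/mol)(1.020) = 5.09 kJ/mol
ΔG > 0, so the forward reaction is non-spontaneous (proceeds in reverse).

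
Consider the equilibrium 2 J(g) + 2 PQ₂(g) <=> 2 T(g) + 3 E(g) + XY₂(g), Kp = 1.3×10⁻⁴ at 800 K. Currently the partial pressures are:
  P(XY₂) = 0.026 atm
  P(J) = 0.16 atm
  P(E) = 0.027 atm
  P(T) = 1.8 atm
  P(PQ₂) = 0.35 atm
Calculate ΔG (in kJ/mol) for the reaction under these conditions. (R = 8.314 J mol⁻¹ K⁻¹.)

Qp = P(T)²·P(E)³·P(XY₂) / (P(J)²·P(PQ₂)²) = (1.8)²·(0.027)³·(0.026) / ((0.16)²·(0.35)²) = 5.29×10⁻⁴
ΔG = RT ln(Qp/Kp) = (8.314 J mol⁻¹ K⁻¹)(800 K) × ln(5.29×10⁻⁴/1.3×10⁻⁴)
   = (6.651 kJ/mol)(1.403) = 9.33 kJ/mol
ΔG > 0, so the forward reaction is non-spontaneous (proceeds in reverse).

ΔG = 9.33 kJ/mol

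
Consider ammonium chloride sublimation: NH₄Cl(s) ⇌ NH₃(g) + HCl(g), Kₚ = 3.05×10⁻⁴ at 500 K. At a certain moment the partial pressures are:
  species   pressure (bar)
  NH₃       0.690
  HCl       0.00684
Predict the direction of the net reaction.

(NH₄Cl is a pure solid — omitted from Qₚ.)
Qₚ = P(NH₃)·P(HCl) = (0.690)·(0.00684) = 0.00472
Qₚ = 0.00472 > Kₚ = 3.05×10⁻⁴, so the reverse reaction proceeds.

toward reactants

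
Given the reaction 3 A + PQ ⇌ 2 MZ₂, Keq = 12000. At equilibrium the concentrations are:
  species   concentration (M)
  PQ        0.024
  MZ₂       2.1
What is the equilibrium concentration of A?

At equilibrium, Keq = [MZ₂]² / ([A]³·[PQ]) = 12000.
(2.1)² / (([A])³·(0.024)) = 12000
[A]³ = 0.0153 ⇒ [A] = 0.25 M

[A] = 0.25 M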